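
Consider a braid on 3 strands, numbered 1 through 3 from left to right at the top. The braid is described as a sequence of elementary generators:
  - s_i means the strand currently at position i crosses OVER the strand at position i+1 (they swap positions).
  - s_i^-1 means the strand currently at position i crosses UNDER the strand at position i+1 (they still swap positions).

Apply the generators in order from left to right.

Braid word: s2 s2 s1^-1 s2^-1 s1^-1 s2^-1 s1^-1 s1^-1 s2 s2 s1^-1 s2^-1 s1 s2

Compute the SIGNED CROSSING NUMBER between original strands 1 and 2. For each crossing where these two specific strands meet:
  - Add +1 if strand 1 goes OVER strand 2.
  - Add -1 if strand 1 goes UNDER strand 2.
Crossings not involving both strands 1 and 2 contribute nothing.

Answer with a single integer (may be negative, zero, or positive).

Gen 1: crossing 2x3. Both 1&2? no. Sum: 0
Gen 2: crossing 3x2. Both 1&2? no. Sum: 0
Gen 3: 1 under 2. Both 1&2? yes. Contrib: -1. Sum: -1
Gen 4: crossing 1x3. Both 1&2? no. Sum: -1
Gen 5: crossing 2x3. Both 1&2? no. Sum: -1
Gen 6: 2 under 1. Both 1&2? yes. Contrib: +1. Sum: 0
Gen 7: crossing 3x1. Both 1&2? no. Sum: 0
Gen 8: crossing 1x3. Both 1&2? no. Sum: 0
Gen 9: 1 over 2. Both 1&2? yes. Contrib: +1. Sum: 1
Gen 10: 2 over 1. Both 1&2? yes. Contrib: -1. Sum: 0
Gen 11: crossing 3x1. Both 1&2? no. Sum: 0
Gen 12: crossing 3x2. Both 1&2? no. Sum: 0
Gen 13: 1 over 2. Both 1&2? yes. Contrib: +1. Sum: 1
Gen 14: crossing 1x3. Both 1&2? no. Sum: 1

Answer: 1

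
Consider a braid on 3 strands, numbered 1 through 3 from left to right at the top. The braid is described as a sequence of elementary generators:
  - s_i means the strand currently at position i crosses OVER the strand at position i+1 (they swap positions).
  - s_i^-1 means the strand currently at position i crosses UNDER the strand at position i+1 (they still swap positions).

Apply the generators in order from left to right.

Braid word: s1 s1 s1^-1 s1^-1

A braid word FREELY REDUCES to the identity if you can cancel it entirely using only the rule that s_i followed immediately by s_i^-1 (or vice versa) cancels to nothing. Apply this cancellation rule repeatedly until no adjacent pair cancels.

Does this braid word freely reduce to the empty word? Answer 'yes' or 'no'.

Answer: yes

Derivation:
Gen 1 (s1): push. Stack: [s1]
Gen 2 (s1): push. Stack: [s1 s1]
Gen 3 (s1^-1): cancels prior s1. Stack: [s1]
Gen 4 (s1^-1): cancels prior s1. Stack: []
Reduced word: (empty)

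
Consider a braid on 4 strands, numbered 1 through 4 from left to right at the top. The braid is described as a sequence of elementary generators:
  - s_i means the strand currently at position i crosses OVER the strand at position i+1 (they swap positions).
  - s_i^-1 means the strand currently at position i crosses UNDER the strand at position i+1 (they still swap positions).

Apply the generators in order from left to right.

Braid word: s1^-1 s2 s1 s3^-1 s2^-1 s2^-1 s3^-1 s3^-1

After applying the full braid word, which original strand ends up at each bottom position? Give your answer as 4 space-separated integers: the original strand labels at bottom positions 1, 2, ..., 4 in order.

Gen 1 (s1^-1): strand 1 crosses under strand 2. Perm now: [2 1 3 4]
Gen 2 (s2): strand 1 crosses over strand 3. Perm now: [2 3 1 4]
Gen 3 (s1): strand 2 crosses over strand 3. Perm now: [3 2 1 4]
Gen 4 (s3^-1): strand 1 crosses under strand 4. Perm now: [3 2 4 1]
Gen 5 (s2^-1): strand 2 crosses under strand 4. Perm now: [3 4 2 1]
Gen 6 (s2^-1): strand 4 crosses under strand 2. Perm now: [3 2 4 1]
Gen 7 (s3^-1): strand 4 crosses under strand 1. Perm now: [3 2 1 4]
Gen 8 (s3^-1): strand 1 crosses under strand 4. Perm now: [3 2 4 1]

Answer: 3 2 4 1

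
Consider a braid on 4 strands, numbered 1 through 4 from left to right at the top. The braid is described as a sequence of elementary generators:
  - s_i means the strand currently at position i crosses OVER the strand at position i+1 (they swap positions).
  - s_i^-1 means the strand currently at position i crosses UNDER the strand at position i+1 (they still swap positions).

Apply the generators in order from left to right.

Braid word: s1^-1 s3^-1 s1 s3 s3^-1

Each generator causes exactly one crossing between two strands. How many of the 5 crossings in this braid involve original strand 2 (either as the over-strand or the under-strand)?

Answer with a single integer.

Answer: 2

Derivation:
Gen 1: crossing 1x2. Involves strand 2? yes. Count so far: 1
Gen 2: crossing 3x4. Involves strand 2? no. Count so far: 1
Gen 3: crossing 2x1. Involves strand 2? yes. Count so far: 2
Gen 4: crossing 4x3. Involves strand 2? no. Count so far: 2
Gen 5: crossing 3x4. Involves strand 2? no. Count so far: 2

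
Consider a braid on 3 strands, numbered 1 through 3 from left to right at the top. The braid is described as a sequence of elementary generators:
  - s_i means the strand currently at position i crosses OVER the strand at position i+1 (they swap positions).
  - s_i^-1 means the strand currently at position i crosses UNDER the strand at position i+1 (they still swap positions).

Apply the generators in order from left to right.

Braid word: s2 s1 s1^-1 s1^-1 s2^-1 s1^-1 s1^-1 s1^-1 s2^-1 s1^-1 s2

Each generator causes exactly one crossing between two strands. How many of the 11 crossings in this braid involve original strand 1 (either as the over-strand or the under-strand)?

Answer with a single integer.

Answer: 6

Derivation:
Gen 1: crossing 2x3. Involves strand 1? no. Count so far: 0
Gen 2: crossing 1x3. Involves strand 1? yes. Count so far: 1
Gen 3: crossing 3x1. Involves strand 1? yes. Count so far: 2
Gen 4: crossing 1x3. Involves strand 1? yes. Count so far: 3
Gen 5: crossing 1x2. Involves strand 1? yes. Count so far: 4
Gen 6: crossing 3x2. Involves strand 1? no. Count so far: 4
Gen 7: crossing 2x3. Involves strand 1? no. Count so far: 4
Gen 8: crossing 3x2. Involves strand 1? no. Count so far: 4
Gen 9: crossing 3x1. Involves strand 1? yes. Count so far: 5
Gen 10: crossing 2x1. Involves strand 1? yes. Count so far: 6
Gen 11: crossing 2x3. Involves strand 1? no. Count so far: 6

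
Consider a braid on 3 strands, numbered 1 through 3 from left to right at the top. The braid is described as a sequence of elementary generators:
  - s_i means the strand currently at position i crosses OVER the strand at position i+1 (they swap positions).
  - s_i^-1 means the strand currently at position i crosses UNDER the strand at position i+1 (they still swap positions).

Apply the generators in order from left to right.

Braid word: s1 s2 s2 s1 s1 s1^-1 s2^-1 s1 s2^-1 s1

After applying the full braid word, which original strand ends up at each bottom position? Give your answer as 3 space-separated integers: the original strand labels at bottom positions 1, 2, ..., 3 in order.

Answer: 2 3 1

Derivation:
Gen 1 (s1): strand 1 crosses over strand 2. Perm now: [2 1 3]
Gen 2 (s2): strand 1 crosses over strand 3. Perm now: [2 3 1]
Gen 3 (s2): strand 3 crosses over strand 1. Perm now: [2 1 3]
Gen 4 (s1): strand 2 crosses over strand 1. Perm now: [1 2 3]
Gen 5 (s1): strand 1 crosses over strand 2. Perm now: [2 1 3]
Gen 6 (s1^-1): strand 2 crosses under strand 1. Perm now: [1 2 3]
Gen 7 (s2^-1): strand 2 crosses under strand 3. Perm now: [1 3 2]
Gen 8 (s1): strand 1 crosses over strand 3. Perm now: [3 1 2]
Gen 9 (s2^-1): strand 1 crosses under strand 2. Perm now: [3 2 1]
Gen 10 (s1): strand 3 crosses over strand 2. Perm now: [2 3 1]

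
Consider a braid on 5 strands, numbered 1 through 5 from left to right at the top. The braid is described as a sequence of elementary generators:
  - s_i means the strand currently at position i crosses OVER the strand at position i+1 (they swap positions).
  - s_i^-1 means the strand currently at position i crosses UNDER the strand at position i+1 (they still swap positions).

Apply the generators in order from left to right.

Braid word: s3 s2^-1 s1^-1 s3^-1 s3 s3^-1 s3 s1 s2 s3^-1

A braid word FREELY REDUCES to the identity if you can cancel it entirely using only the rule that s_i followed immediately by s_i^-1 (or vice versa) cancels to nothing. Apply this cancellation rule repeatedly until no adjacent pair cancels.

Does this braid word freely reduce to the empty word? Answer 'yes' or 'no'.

Answer: yes

Derivation:
Gen 1 (s3): push. Stack: [s3]
Gen 2 (s2^-1): push. Stack: [s3 s2^-1]
Gen 3 (s1^-1): push. Stack: [s3 s2^-1 s1^-1]
Gen 4 (s3^-1): push. Stack: [s3 s2^-1 s1^-1 s3^-1]
Gen 5 (s3): cancels prior s3^-1. Stack: [s3 s2^-1 s1^-1]
Gen 6 (s3^-1): push. Stack: [s3 s2^-1 s1^-1 s3^-1]
Gen 7 (s3): cancels prior s3^-1. Stack: [s3 s2^-1 s1^-1]
Gen 8 (s1): cancels prior s1^-1. Stack: [s3 s2^-1]
Gen 9 (s2): cancels prior s2^-1. Stack: [s3]
Gen 10 (s3^-1): cancels prior s3. Stack: []
Reduced word: (empty)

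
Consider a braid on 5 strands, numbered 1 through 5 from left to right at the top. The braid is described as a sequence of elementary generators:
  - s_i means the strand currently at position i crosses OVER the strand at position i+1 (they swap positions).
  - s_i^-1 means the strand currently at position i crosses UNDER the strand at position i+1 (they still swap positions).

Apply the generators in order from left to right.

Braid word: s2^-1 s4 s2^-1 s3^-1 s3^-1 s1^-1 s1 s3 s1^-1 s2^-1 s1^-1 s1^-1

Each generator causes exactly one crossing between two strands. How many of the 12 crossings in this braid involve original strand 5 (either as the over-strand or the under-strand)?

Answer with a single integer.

Gen 1: crossing 2x3. Involves strand 5? no. Count so far: 0
Gen 2: crossing 4x5. Involves strand 5? yes. Count so far: 1
Gen 3: crossing 3x2. Involves strand 5? no. Count so far: 1
Gen 4: crossing 3x5. Involves strand 5? yes. Count so far: 2
Gen 5: crossing 5x3. Involves strand 5? yes. Count so far: 3
Gen 6: crossing 1x2. Involves strand 5? no. Count so far: 3
Gen 7: crossing 2x1. Involves strand 5? no. Count so far: 3
Gen 8: crossing 3x5. Involves strand 5? yes. Count so far: 4
Gen 9: crossing 1x2. Involves strand 5? no. Count so far: 4
Gen 10: crossing 1x5. Involves strand 5? yes. Count so far: 5
Gen 11: crossing 2x5. Involves strand 5? yes. Count so far: 6
Gen 12: crossing 5x2. Involves strand 5? yes. Count so far: 7

Answer: 7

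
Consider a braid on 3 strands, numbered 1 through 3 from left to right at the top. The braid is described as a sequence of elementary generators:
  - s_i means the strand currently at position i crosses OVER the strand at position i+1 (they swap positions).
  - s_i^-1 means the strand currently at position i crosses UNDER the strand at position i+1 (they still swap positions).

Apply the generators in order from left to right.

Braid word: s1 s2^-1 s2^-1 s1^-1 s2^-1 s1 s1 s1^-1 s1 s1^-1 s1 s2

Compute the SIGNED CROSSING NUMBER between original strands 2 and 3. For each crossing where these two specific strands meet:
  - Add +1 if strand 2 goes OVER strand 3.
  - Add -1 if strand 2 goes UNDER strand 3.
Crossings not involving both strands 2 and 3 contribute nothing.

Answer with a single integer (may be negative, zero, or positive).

Answer: -2

Derivation:
Gen 1: crossing 1x2. Both 2&3? no. Sum: 0
Gen 2: crossing 1x3. Both 2&3? no. Sum: 0
Gen 3: crossing 3x1. Both 2&3? no. Sum: 0
Gen 4: crossing 2x1. Both 2&3? no. Sum: 0
Gen 5: 2 under 3. Both 2&3? yes. Contrib: -1. Sum: -1
Gen 6: crossing 1x3. Both 2&3? no. Sum: -1
Gen 7: crossing 3x1. Both 2&3? no. Sum: -1
Gen 8: crossing 1x3. Both 2&3? no. Sum: -1
Gen 9: crossing 3x1. Both 2&3? no. Sum: -1
Gen 10: crossing 1x3. Both 2&3? no. Sum: -1
Gen 11: crossing 3x1. Both 2&3? no. Sum: -1
Gen 12: 3 over 2. Both 2&3? yes. Contrib: -1. Sum: -2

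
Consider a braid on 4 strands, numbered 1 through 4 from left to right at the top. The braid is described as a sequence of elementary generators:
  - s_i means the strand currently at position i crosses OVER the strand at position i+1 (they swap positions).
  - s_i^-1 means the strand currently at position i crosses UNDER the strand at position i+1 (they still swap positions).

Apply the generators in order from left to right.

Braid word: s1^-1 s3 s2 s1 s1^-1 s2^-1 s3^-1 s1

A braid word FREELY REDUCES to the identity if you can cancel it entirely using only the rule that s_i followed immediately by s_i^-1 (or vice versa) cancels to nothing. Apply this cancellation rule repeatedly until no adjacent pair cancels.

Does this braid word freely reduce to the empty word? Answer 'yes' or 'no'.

Gen 1 (s1^-1): push. Stack: [s1^-1]
Gen 2 (s3): push. Stack: [s1^-1 s3]
Gen 3 (s2): push. Stack: [s1^-1 s3 s2]
Gen 4 (s1): push. Stack: [s1^-1 s3 s2 s1]
Gen 5 (s1^-1): cancels prior s1. Stack: [s1^-1 s3 s2]
Gen 6 (s2^-1): cancels prior s2. Stack: [s1^-1 s3]
Gen 7 (s3^-1): cancels prior s3. Stack: [s1^-1]
Gen 8 (s1): cancels prior s1^-1. Stack: []
Reduced word: (empty)

Answer: yes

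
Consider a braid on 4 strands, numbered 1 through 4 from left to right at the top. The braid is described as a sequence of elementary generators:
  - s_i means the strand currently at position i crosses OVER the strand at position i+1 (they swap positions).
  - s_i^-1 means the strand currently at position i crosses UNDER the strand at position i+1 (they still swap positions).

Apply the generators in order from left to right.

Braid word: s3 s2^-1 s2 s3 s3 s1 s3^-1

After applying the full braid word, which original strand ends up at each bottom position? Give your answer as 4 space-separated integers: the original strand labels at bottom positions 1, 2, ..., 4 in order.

Gen 1 (s3): strand 3 crosses over strand 4. Perm now: [1 2 4 3]
Gen 2 (s2^-1): strand 2 crosses under strand 4. Perm now: [1 4 2 3]
Gen 3 (s2): strand 4 crosses over strand 2. Perm now: [1 2 4 3]
Gen 4 (s3): strand 4 crosses over strand 3. Perm now: [1 2 3 4]
Gen 5 (s3): strand 3 crosses over strand 4. Perm now: [1 2 4 3]
Gen 6 (s1): strand 1 crosses over strand 2. Perm now: [2 1 4 3]
Gen 7 (s3^-1): strand 4 crosses under strand 3. Perm now: [2 1 3 4]

Answer: 2 1 3 4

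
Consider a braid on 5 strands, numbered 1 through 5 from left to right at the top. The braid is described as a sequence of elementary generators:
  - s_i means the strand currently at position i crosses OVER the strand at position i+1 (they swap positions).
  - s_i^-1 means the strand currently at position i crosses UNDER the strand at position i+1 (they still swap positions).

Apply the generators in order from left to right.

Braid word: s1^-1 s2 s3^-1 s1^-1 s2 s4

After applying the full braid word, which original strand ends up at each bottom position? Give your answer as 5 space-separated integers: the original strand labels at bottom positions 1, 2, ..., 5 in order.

Gen 1 (s1^-1): strand 1 crosses under strand 2. Perm now: [2 1 3 4 5]
Gen 2 (s2): strand 1 crosses over strand 3. Perm now: [2 3 1 4 5]
Gen 3 (s3^-1): strand 1 crosses under strand 4. Perm now: [2 3 4 1 5]
Gen 4 (s1^-1): strand 2 crosses under strand 3. Perm now: [3 2 4 1 5]
Gen 5 (s2): strand 2 crosses over strand 4. Perm now: [3 4 2 1 5]
Gen 6 (s4): strand 1 crosses over strand 5. Perm now: [3 4 2 5 1]

Answer: 3 4 2 5 1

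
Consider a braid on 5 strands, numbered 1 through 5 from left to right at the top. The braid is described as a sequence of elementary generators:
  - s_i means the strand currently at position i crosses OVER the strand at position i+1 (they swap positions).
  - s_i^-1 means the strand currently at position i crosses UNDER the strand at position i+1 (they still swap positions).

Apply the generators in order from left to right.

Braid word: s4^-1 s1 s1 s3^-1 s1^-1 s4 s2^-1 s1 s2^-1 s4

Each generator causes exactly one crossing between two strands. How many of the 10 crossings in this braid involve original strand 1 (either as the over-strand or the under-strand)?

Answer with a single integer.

Gen 1: crossing 4x5. Involves strand 1? no. Count so far: 0
Gen 2: crossing 1x2. Involves strand 1? yes. Count so far: 1
Gen 3: crossing 2x1. Involves strand 1? yes. Count so far: 2
Gen 4: crossing 3x5. Involves strand 1? no. Count so far: 2
Gen 5: crossing 1x2. Involves strand 1? yes. Count so far: 3
Gen 6: crossing 3x4. Involves strand 1? no. Count so far: 3
Gen 7: crossing 1x5. Involves strand 1? yes. Count so far: 4
Gen 8: crossing 2x5. Involves strand 1? no. Count so far: 4
Gen 9: crossing 2x1. Involves strand 1? yes. Count so far: 5
Gen 10: crossing 4x3. Involves strand 1? no. Count so far: 5

Answer: 5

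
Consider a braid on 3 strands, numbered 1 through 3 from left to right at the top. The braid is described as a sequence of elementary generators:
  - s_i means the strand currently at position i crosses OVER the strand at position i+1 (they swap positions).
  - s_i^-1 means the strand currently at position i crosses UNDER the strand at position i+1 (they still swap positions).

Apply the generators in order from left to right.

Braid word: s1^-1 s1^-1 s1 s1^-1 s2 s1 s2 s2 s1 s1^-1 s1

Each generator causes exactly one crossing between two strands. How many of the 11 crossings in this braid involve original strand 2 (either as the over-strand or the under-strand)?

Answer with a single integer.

Answer: 7

Derivation:
Gen 1: crossing 1x2. Involves strand 2? yes. Count so far: 1
Gen 2: crossing 2x1. Involves strand 2? yes. Count so far: 2
Gen 3: crossing 1x2. Involves strand 2? yes. Count so far: 3
Gen 4: crossing 2x1. Involves strand 2? yes. Count so far: 4
Gen 5: crossing 2x3. Involves strand 2? yes. Count so far: 5
Gen 6: crossing 1x3. Involves strand 2? no. Count so far: 5
Gen 7: crossing 1x2. Involves strand 2? yes. Count so far: 6
Gen 8: crossing 2x1. Involves strand 2? yes. Count so far: 7
Gen 9: crossing 3x1. Involves strand 2? no. Count so far: 7
Gen 10: crossing 1x3. Involves strand 2? no. Count so far: 7
Gen 11: crossing 3x1. Involves strand 2? no. Count so far: 7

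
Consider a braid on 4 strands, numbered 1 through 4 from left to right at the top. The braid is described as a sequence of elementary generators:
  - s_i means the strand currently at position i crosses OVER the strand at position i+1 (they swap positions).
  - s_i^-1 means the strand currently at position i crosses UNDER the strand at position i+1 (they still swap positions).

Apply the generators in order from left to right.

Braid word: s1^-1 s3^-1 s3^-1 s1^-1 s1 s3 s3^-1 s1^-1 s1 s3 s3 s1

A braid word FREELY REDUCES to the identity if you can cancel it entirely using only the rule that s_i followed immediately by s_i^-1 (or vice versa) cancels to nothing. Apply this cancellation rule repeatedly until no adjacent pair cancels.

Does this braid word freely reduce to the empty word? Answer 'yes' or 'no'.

Gen 1 (s1^-1): push. Stack: [s1^-1]
Gen 2 (s3^-1): push. Stack: [s1^-1 s3^-1]
Gen 3 (s3^-1): push. Stack: [s1^-1 s3^-1 s3^-1]
Gen 4 (s1^-1): push. Stack: [s1^-1 s3^-1 s3^-1 s1^-1]
Gen 5 (s1): cancels prior s1^-1. Stack: [s1^-1 s3^-1 s3^-1]
Gen 6 (s3): cancels prior s3^-1. Stack: [s1^-1 s3^-1]
Gen 7 (s3^-1): push. Stack: [s1^-1 s3^-1 s3^-1]
Gen 8 (s1^-1): push. Stack: [s1^-1 s3^-1 s3^-1 s1^-1]
Gen 9 (s1): cancels prior s1^-1. Stack: [s1^-1 s3^-1 s3^-1]
Gen 10 (s3): cancels prior s3^-1. Stack: [s1^-1 s3^-1]
Gen 11 (s3): cancels prior s3^-1. Stack: [s1^-1]
Gen 12 (s1): cancels prior s1^-1. Stack: []
Reduced word: (empty)

Answer: yes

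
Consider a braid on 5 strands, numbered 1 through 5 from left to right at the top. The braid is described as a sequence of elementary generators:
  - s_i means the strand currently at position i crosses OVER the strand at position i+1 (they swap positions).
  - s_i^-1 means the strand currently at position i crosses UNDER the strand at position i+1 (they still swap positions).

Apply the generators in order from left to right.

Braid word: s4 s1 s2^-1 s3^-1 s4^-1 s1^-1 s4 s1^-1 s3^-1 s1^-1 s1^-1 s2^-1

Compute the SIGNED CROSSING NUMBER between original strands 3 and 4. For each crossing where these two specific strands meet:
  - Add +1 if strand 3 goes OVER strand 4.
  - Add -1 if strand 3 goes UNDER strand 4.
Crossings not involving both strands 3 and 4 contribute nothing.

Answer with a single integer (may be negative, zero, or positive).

Gen 1: crossing 4x5. Both 3&4? no. Sum: 0
Gen 2: crossing 1x2. Both 3&4? no. Sum: 0
Gen 3: crossing 1x3. Both 3&4? no. Sum: 0
Gen 4: crossing 1x5. Both 3&4? no. Sum: 0
Gen 5: crossing 1x4. Both 3&4? no. Sum: 0
Gen 6: crossing 2x3. Both 3&4? no. Sum: 0
Gen 7: crossing 4x1. Both 3&4? no. Sum: 0
Gen 8: crossing 3x2. Both 3&4? no. Sum: 0
Gen 9: crossing 5x1. Both 3&4? no. Sum: 0
Gen 10: crossing 2x3. Both 3&4? no. Sum: 0
Gen 11: crossing 3x2. Both 3&4? no. Sum: 0
Gen 12: crossing 3x1. Both 3&4? no. Sum: 0

Answer: 0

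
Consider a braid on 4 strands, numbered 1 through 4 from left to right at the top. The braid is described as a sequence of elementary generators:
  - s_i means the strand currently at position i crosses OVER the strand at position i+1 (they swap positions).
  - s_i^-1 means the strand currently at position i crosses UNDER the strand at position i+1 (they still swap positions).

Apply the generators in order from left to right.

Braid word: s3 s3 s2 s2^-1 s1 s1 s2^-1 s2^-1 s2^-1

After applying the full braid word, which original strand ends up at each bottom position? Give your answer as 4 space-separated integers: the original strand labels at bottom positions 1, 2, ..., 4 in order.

Answer: 1 3 2 4

Derivation:
Gen 1 (s3): strand 3 crosses over strand 4. Perm now: [1 2 4 3]
Gen 2 (s3): strand 4 crosses over strand 3. Perm now: [1 2 3 4]
Gen 3 (s2): strand 2 crosses over strand 3. Perm now: [1 3 2 4]
Gen 4 (s2^-1): strand 3 crosses under strand 2. Perm now: [1 2 3 4]
Gen 5 (s1): strand 1 crosses over strand 2. Perm now: [2 1 3 4]
Gen 6 (s1): strand 2 crosses over strand 1. Perm now: [1 2 3 4]
Gen 7 (s2^-1): strand 2 crosses under strand 3. Perm now: [1 3 2 4]
Gen 8 (s2^-1): strand 3 crosses under strand 2. Perm now: [1 2 3 4]
Gen 9 (s2^-1): strand 2 crosses under strand 3. Perm now: [1 3 2 4]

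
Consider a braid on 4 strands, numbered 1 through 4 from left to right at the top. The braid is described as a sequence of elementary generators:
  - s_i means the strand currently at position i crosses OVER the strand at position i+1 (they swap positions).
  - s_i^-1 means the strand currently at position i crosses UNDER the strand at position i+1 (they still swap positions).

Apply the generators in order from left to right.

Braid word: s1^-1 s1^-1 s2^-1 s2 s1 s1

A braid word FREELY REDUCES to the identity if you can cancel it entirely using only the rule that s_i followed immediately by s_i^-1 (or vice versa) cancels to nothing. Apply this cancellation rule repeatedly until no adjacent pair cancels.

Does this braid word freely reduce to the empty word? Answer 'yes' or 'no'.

Answer: yes

Derivation:
Gen 1 (s1^-1): push. Stack: [s1^-1]
Gen 2 (s1^-1): push. Stack: [s1^-1 s1^-1]
Gen 3 (s2^-1): push. Stack: [s1^-1 s1^-1 s2^-1]
Gen 4 (s2): cancels prior s2^-1. Stack: [s1^-1 s1^-1]
Gen 5 (s1): cancels prior s1^-1. Stack: [s1^-1]
Gen 6 (s1): cancels prior s1^-1. Stack: []
Reduced word: (empty)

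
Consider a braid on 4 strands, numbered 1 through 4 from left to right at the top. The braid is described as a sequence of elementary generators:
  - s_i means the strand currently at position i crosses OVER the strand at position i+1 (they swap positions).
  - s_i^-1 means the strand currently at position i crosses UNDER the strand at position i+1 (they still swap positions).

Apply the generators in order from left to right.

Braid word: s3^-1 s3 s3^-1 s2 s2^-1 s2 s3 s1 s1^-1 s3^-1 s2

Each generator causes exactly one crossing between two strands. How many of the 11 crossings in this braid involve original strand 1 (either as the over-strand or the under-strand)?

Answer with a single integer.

Answer: 2

Derivation:
Gen 1: crossing 3x4. Involves strand 1? no. Count so far: 0
Gen 2: crossing 4x3. Involves strand 1? no. Count so far: 0
Gen 3: crossing 3x4. Involves strand 1? no. Count so far: 0
Gen 4: crossing 2x4. Involves strand 1? no. Count so far: 0
Gen 5: crossing 4x2. Involves strand 1? no. Count so far: 0
Gen 6: crossing 2x4. Involves strand 1? no. Count so far: 0
Gen 7: crossing 2x3. Involves strand 1? no. Count so far: 0
Gen 8: crossing 1x4. Involves strand 1? yes. Count so far: 1
Gen 9: crossing 4x1. Involves strand 1? yes. Count so far: 2
Gen 10: crossing 3x2. Involves strand 1? no. Count so far: 2
Gen 11: crossing 4x2. Involves strand 1? no. Count so far: 2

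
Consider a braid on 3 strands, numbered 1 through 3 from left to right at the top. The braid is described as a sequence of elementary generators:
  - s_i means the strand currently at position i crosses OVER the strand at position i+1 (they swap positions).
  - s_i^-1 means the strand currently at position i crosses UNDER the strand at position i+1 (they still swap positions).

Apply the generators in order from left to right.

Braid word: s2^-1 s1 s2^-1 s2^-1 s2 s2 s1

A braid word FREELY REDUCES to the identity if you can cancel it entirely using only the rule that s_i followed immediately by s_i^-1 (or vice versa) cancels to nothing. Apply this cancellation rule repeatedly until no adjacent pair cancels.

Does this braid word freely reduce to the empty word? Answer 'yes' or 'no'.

Gen 1 (s2^-1): push. Stack: [s2^-1]
Gen 2 (s1): push. Stack: [s2^-1 s1]
Gen 3 (s2^-1): push. Stack: [s2^-1 s1 s2^-1]
Gen 4 (s2^-1): push. Stack: [s2^-1 s1 s2^-1 s2^-1]
Gen 5 (s2): cancels prior s2^-1. Stack: [s2^-1 s1 s2^-1]
Gen 6 (s2): cancels prior s2^-1. Stack: [s2^-1 s1]
Gen 7 (s1): push. Stack: [s2^-1 s1 s1]
Reduced word: s2^-1 s1 s1

Answer: no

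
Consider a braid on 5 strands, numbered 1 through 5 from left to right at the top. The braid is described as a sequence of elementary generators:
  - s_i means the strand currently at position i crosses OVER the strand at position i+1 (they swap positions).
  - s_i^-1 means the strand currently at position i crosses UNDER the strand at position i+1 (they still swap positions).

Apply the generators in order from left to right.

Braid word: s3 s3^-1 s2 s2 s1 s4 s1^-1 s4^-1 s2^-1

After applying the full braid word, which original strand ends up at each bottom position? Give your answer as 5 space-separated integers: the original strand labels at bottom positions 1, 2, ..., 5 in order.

Answer: 1 3 2 4 5

Derivation:
Gen 1 (s3): strand 3 crosses over strand 4. Perm now: [1 2 4 3 5]
Gen 2 (s3^-1): strand 4 crosses under strand 3. Perm now: [1 2 3 4 5]
Gen 3 (s2): strand 2 crosses over strand 3. Perm now: [1 3 2 4 5]
Gen 4 (s2): strand 3 crosses over strand 2. Perm now: [1 2 3 4 5]
Gen 5 (s1): strand 1 crosses over strand 2. Perm now: [2 1 3 4 5]
Gen 6 (s4): strand 4 crosses over strand 5. Perm now: [2 1 3 5 4]
Gen 7 (s1^-1): strand 2 crosses under strand 1. Perm now: [1 2 3 5 4]
Gen 8 (s4^-1): strand 5 crosses under strand 4. Perm now: [1 2 3 4 5]
Gen 9 (s2^-1): strand 2 crosses under strand 3. Perm now: [1 3 2 4 5]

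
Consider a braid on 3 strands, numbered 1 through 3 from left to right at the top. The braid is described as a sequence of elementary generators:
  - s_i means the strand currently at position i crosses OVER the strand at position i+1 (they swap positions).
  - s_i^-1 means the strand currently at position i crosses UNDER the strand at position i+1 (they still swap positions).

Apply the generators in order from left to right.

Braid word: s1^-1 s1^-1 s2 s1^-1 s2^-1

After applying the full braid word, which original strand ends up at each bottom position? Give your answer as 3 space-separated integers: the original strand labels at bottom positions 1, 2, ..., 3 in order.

Gen 1 (s1^-1): strand 1 crosses under strand 2. Perm now: [2 1 3]
Gen 2 (s1^-1): strand 2 crosses under strand 1. Perm now: [1 2 3]
Gen 3 (s2): strand 2 crosses over strand 3. Perm now: [1 3 2]
Gen 4 (s1^-1): strand 1 crosses under strand 3. Perm now: [3 1 2]
Gen 5 (s2^-1): strand 1 crosses under strand 2. Perm now: [3 2 1]

Answer: 3 2 1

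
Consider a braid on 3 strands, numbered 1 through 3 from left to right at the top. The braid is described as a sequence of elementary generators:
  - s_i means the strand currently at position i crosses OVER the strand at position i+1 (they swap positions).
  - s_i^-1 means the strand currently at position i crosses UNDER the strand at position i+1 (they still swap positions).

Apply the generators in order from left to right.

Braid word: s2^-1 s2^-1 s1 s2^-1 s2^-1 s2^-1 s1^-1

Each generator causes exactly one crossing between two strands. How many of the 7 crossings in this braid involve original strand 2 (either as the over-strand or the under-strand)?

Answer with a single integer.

Answer: 4

Derivation:
Gen 1: crossing 2x3. Involves strand 2? yes. Count so far: 1
Gen 2: crossing 3x2. Involves strand 2? yes. Count so far: 2
Gen 3: crossing 1x2. Involves strand 2? yes. Count so far: 3
Gen 4: crossing 1x3. Involves strand 2? no. Count so far: 3
Gen 5: crossing 3x1. Involves strand 2? no. Count so far: 3
Gen 6: crossing 1x3. Involves strand 2? no. Count so far: 3
Gen 7: crossing 2x3. Involves strand 2? yes. Count so far: 4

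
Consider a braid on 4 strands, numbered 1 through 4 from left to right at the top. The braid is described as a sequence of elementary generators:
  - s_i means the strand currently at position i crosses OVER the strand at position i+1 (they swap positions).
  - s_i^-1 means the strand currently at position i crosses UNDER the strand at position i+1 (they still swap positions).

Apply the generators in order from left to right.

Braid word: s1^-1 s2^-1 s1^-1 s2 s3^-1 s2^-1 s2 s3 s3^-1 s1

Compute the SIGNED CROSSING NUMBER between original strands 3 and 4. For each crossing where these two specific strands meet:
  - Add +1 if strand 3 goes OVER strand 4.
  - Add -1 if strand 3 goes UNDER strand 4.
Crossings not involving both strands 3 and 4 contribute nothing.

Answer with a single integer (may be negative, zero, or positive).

Answer: 0

Derivation:
Gen 1: crossing 1x2. Both 3&4? no. Sum: 0
Gen 2: crossing 1x3. Both 3&4? no. Sum: 0
Gen 3: crossing 2x3. Both 3&4? no. Sum: 0
Gen 4: crossing 2x1. Both 3&4? no. Sum: 0
Gen 5: crossing 2x4. Both 3&4? no. Sum: 0
Gen 6: crossing 1x4. Both 3&4? no. Sum: 0
Gen 7: crossing 4x1. Both 3&4? no. Sum: 0
Gen 8: crossing 4x2. Both 3&4? no. Sum: 0
Gen 9: crossing 2x4. Both 3&4? no. Sum: 0
Gen 10: crossing 3x1. Both 3&4? no. Sum: 0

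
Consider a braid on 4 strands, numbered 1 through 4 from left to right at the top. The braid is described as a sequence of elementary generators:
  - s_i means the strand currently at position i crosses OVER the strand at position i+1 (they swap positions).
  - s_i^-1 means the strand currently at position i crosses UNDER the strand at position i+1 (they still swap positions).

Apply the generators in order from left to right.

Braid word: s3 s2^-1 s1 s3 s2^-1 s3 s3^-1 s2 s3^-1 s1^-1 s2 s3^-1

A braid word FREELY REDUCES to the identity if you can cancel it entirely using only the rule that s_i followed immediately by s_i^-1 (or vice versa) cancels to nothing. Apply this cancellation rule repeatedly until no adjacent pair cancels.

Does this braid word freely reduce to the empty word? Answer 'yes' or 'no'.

Gen 1 (s3): push. Stack: [s3]
Gen 2 (s2^-1): push. Stack: [s3 s2^-1]
Gen 3 (s1): push. Stack: [s3 s2^-1 s1]
Gen 4 (s3): push. Stack: [s3 s2^-1 s1 s3]
Gen 5 (s2^-1): push. Stack: [s3 s2^-1 s1 s3 s2^-1]
Gen 6 (s3): push. Stack: [s3 s2^-1 s1 s3 s2^-1 s3]
Gen 7 (s3^-1): cancels prior s3. Stack: [s3 s2^-1 s1 s3 s2^-1]
Gen 8 (s2): cancels prior s2^-1. Stack: [s3 s2^-1 s1 s3]
Gen 9 (s3^-1): cancels prior s3. Stack: [s3 s2^-1 s1]
Gen 10 (s1^-1): cancels prior s1. Stack: [s3 s2^-1]
Gen 11 (s2): cancels prior s2^-1. Stack: [s3]
Gen 12 (s3^-1): cancels prior s3. Stack: []
Reduced word: (empty)

Answer: yes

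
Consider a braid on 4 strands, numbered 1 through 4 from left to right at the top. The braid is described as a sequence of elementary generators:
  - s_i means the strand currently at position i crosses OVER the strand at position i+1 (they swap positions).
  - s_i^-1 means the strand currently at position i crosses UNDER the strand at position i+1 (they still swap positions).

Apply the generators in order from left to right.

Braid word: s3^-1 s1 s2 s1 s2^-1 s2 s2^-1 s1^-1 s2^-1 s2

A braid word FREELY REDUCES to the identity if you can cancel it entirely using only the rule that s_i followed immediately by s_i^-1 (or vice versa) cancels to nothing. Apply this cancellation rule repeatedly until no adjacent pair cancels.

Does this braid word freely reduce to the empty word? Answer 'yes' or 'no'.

Answer: no

Derivation:
Gen 1 (s3^-1): push. Stack: [s3^-1]
Gen 2 (s1): push. Stack: [s3^-1 s1]
Gen 3 (s2): push. Stack: [s3^-1 s1 s2]
Gen 4 (s1): push. Stack: [s3^-1 s1 s2 s1]
Gen 5 (s2^-1): push. Stack: [s3^-1 s1 s2 s1 s2^-1]
Gen 6 (s2): cancels prior s2^-1. Stack: [s3^-1 s1 s2 s1]
Gen 7 (s2^-1): push. Stack: [s3^-1 s1 s2 s1 s2^-1]
Gen 8 (s1^-1): push. Stack: [s3^-1 s1 s2 s1 s2^-1 s1^-1]
Gen 9 (s2^-1): push. Stack: [s3^-1 s1 s2 s1 s2^-1 s1^-1 s2^-1]
Gen 10 (s2): cancels prior s2^-1. Stack: [s3^-1 s1 s2 s1 s2^-1 s1^-1]
Reduced word: s3^-1 s1 s2 s1 s2^-1 s1^-1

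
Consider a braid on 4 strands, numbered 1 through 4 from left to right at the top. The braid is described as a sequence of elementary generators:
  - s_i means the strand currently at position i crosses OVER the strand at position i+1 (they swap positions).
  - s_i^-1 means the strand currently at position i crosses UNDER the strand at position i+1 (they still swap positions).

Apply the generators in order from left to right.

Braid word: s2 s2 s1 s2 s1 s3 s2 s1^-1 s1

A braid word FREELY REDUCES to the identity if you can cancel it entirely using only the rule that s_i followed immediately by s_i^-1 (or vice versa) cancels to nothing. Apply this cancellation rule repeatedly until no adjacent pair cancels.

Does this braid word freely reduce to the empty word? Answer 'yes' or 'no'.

Gen 1 (s2): push. Stack: [s2]
Gen 2 (s2): push. Stack: [s2 s2]
Gen 3 (s1): push. Stack: [s2 s2 s1]
Gen 4 (s2): push. Stack: [s2 s2 s1 s2]
Gen 5 (s1): push. Stack: [s2 s2 s1 s2 s1]
Gen 6 (s3): push. Stack: [s2 s2 s1 s2 s1 s3]
Gen 7 (s2): push. Stack: [s2 s2 s1 s2 s1 s3 s2]
Gen 8 (s1^-1): push. Stack: [s2 s2 s1 s2 s1 s3 s2 s1^-1]
Gen 9 (s1): cancels prior s1^-1. Stack: [s2 s2 s1 s2 s1 s3 s2]
Reduced word: s2 s2 s1 s2 s1 s3 s2

Answer: no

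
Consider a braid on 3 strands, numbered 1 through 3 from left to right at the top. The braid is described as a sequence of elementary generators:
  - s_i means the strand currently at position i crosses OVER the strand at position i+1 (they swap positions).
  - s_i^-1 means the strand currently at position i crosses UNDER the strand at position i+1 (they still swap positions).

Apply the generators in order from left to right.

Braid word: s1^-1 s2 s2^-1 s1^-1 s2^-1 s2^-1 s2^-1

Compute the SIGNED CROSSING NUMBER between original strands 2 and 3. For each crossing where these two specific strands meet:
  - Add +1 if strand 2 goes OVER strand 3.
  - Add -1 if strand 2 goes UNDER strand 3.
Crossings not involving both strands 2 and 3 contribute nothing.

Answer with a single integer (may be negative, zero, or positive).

Gen 1: crossing 1x2. Both 2&3? no. Sum: 0
Gen 2: crossing 1x3. Both 2&3? no. Sum: 0
Gen 3: crossing 3x1. Both 2&3? no. Sum: 0
Gen 4: crossing 2x1. Both 2&3? no. Sum: 0
Gen 5: 2 under 3. Both 2&3? yes. Contrib: -1. Sum: -1
Gen 6: 3 under 2. Both 2&3? yes. Contrib: +1. Sum: 0
Gen 7: 2 under 3. Both 2&3? yes. Contrib: -1. Sum: -1

Answer: -1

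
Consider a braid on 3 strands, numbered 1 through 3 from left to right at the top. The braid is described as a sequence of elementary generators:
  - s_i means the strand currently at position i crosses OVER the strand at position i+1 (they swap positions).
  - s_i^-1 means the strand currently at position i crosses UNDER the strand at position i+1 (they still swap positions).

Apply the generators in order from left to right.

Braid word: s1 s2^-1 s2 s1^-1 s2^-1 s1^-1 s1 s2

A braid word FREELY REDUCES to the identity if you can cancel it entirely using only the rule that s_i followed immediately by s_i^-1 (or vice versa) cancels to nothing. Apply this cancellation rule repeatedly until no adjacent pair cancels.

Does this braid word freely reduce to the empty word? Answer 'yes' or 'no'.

Gen 1 (s1): push. Stack: [s1]
Gen 2 (s2^-1): push. Stack: [s1 s2^-1]
Gen 3 (s2): cancels prior s2^-1. Stack: [s1]
Gen 4 (s1^-1): cancels prior s1. Stack: []
Gen 5 (s2^-1): push. Stack: [s2^-1]
Gen 6 (s1^-1): push. Stack: [s2^-1 s1^-1]
Gen 7 (s1): cancels prior s1^-1. Stack: [s2^-1]
Gen 8 (s2): cancels prior s2^-1. Stack: []
Reduced word: (empty)

Answer: yes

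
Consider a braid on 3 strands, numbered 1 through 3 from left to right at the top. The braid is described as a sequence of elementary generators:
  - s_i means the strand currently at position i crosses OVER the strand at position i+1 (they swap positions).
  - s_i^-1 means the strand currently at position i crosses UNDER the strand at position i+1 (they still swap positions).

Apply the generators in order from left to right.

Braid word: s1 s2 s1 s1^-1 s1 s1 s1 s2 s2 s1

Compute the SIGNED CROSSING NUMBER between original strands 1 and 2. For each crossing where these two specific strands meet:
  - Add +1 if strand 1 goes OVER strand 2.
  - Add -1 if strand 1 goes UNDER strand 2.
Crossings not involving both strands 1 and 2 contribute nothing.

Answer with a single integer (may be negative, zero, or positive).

Answer: 1

Derivation:
Gen 1: 1 over 2. Both 1&2? yes. Contrib: +1. Sum: 1
Gen 2: crossing 1x3. Both 1&2? no. Sum: 1
Gen 3: crossing 2x3. Both 1&2? no. Sum: 1
Gen 4: crossing 3x2. Both 1&2? no. Sum: 1
Gen 5: crossing 2x3. Both 1&2? no. Sum: 1
Gen 6: crossing 3x2. Both 1&2? no. Sum: 1
Gen 7: crossing 2x3. Both 1&2? no. Sum: 1
Gen 8: 2 over 1. Both 1&2? yes. Contrib: -1. Sum: 0
Gen 9: 1 over 2. Both 1&2? yes. Contrib: +1. Sum: 1
Gen 10: crossing 3x2. Both 1&2? no. Sum: 1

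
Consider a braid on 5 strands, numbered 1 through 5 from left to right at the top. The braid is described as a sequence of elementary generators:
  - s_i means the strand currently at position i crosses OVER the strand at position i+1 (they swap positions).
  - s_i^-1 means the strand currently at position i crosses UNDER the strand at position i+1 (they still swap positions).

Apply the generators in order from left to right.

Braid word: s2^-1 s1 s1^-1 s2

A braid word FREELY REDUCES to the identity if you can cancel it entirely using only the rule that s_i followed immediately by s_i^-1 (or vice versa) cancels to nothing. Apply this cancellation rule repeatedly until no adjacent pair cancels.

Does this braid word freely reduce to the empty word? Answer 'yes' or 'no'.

Gen 1 (s2^-1): push. Stack: [s2^-1]
Gen 2 (s1): push. Stack: [s2^-1 s1]
Gen 3 (s1^-1): cancels prior s1. Stack: [s2^-1]
Gen 4 (s2): cancels prior s2^-1. Stack: []
Reduced word: (empty)

Answer: yes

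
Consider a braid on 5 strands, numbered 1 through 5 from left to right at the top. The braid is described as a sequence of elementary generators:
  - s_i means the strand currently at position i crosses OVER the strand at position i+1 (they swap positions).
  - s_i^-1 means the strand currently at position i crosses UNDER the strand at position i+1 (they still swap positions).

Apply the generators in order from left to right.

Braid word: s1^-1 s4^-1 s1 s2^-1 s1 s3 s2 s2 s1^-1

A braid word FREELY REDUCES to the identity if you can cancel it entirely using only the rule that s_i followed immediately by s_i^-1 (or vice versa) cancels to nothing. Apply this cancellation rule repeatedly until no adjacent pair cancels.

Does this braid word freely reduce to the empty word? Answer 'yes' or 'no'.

Gen 1 (s1^-1): push. Stack: [s1^-1]
Gen 2 (s4^-1): push. Stack: [s1^-1 s4^-1]
Gen 3 (s1): push. Stack: [s1^-1 s4^-1 s1]
Gen 4 (s2^-1): push. Stack: [s1^-1 s4^-1 s1 s2^-1]
Gen 5 (s1): push. Stack: [s1^-1 s4^-1 s1 s2^-1 s1]
Gen 6 (s3): push. Stack: [s1^-1 s4^-1 s1 s2^-1 s1 s3]
Gen 7 (s2): push. Stack: [s1^-1 s4^-1 s1 s2^-1 s1 s3 s2]
Gen 8 (s2): push. Stack: [s1^-1 s4^-1 s1 s2^-1 s1 s3 s2 s2]
Gen 9 (s1^-1): push. Stack: [s1^-1 s4^-1 s1 s2^-1 s1 s3 s2 s2 s1^-1]
Reduced word: s1^-1 s4^-1 s1 s2^-1 s1 s3 s2 s2 s1^-1

Answer: no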